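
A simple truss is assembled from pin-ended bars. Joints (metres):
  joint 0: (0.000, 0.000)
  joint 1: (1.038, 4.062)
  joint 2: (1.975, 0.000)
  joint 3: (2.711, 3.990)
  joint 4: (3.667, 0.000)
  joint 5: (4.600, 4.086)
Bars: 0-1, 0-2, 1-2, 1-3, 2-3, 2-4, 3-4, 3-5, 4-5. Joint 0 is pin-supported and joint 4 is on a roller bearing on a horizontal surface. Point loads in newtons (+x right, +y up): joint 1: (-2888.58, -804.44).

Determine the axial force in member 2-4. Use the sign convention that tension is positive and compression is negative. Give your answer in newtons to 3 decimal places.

-712.093

N=6 nodes, M=9 members, R=3 reactions → 2N=12, M+R=12
member 0 (0-1): L=4.1925, (cx,cy)=(0.2476,0.9689)
member 1 (0-2): L=1.9750, (cx,cy)=(1.0000,0.0000)
member 2 (1-2): L=4.1687, (cx,cy)=(0.2248,-0.9744)
member 3 (1-3): L=1.6745, (cx,cy)=(0.9991,-0.0430)
member 4 (2-3): L=4.0573, (cx,cy)=(0.1814,0.9834)
member 5 (2-4): L=1.6920, (cx,cy)=(1.0000,0.0000)
member 6 (3-4): L=4.1029, (cx,cy)=(0.2330,-0.9725)
member 7 (3-5): L=1.8914, (cx,cy)=(0.9987,0.0508)
member 8 (4-5): L=4.1912, (cx,cy)=(0.2226,0.9749)
solve A·x = −loads:
  F[0-1] = -3897.8138 N (compression)
  F[0-2] = -1923.5462 N (compression)
  F[1-2] = +2994.8431 N (tension)
  F[1-3] = +1251.5471 N (tension)
  F[2-3] = -2967.4413 N (compression)
  F[2-4] = -712.0934 N (compression)
  F[3-4] = +3056.1396 N (tension)
  F[3-5] = +0.0000 N (tension)
  F[4-5] = -0.0000 N (compression)
  Rx@0 = +2888.5800 N
  Ry@0 = +3776.4616 N
  Ry@4 = -2972.0216 N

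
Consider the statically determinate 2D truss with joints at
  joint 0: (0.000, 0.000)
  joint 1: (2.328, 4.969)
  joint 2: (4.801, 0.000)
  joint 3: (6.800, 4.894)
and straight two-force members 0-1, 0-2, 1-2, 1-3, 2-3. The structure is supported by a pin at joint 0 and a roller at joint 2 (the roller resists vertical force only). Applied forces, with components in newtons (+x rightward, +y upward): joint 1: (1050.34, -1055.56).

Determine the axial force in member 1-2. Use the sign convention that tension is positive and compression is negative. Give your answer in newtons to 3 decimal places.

N=4 nodes, M=5 members, R=3 reactions → 2N=8, M+R=8
member 0 (0-1): L=5.4873, (cx,cy)=(0.4243,0.9055)
member 1 (0-2): L=4.8010, (cx,cy)=(1.0000,0.0000)
member 2 (1-2): L=5.5504, (cx,cy)=(0.4456,-0.8953)
member 3 (1-3): L=4.4726, (cx,cy)=(0.9999,-0.0168)
member 4 (2-3): L=5.2865, (cx,cy)=(0.3781,0.9258)
solve A·x = −loads:
  F[0-1] = +600.0526 N (tension)
  F[0-2] = +795.7666 N (tension)
  F[1-2] = -1786.0109 N (compression)
  F[1-3] = +0.0000 N (tension)
  F[2-3] = -0.0000 N (compression)
  Rx@0 = -1050.3400 N
  Ry@0 = -543.3742 N
  Ry@2 = +1598.9342 N

-1786.011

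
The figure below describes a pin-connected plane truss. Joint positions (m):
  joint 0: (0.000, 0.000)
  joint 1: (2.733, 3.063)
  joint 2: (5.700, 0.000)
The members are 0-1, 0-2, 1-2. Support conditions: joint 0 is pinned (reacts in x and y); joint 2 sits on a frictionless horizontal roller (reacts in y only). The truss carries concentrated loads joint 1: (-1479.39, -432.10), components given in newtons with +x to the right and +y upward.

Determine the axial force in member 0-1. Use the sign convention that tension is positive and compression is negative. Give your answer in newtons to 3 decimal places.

-1366.864

N=3 nodes, M=3 members, R=3 reactions → 2N=6, M+R=6
member 0 (0-1): L=4.1050, (cx,cy)=(0.6658,0.7462)
member 1 (0-2): L=5.7000, (cx,cy)=(1.0000,0.0000)
member 2 (1-2): L=4.2644, (cx,cy)=(0.6958,-0.7183)
solve A·x = −loads:
  F[0-1] = -1366.8644 N (compression)
  F[0-2] = -569.3743 N (compression)
  F[1-2] = +818.3473 N (tension)
  Rx@0 = +1479.3900 N
  Ry@0 = +1019.8969 N
  Ry@2 = -587.7969 N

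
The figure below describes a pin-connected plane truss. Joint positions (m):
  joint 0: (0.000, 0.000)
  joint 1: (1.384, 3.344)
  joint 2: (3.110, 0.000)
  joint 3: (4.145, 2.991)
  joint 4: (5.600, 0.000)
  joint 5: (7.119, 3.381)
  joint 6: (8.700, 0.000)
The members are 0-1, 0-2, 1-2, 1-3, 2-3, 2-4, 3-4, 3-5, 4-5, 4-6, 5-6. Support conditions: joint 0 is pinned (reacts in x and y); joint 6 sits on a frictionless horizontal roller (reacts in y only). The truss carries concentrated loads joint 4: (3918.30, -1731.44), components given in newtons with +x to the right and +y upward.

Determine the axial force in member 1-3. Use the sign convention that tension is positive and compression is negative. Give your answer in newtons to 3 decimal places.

-619.318

N=7 nodes, M=11 members, R=3 reactions → 2N=14, M+R=14
member 0 (0-1): L=3.6191, (cx,cy)=(0.3824,0.9240)
member 1 (0-2): L=3.1100, (cx,cy)=(1.0000,0.0000)
member 2 (1-2): L=3.7632, (cx,cy)=(0.4587,-0.8886)
member 3 (1-3): L=2.7835, (cx,cy)=(0.9919,-0.1268)
member 4 (2-3): L=3.1650, (cx,cy)=(0.3270,0.9450)
member 5 (2-4): L=2.4900, (cx,cy)=(1.0000,0.0000)
member 6 (3-4): L=3.3261, (cx,cy)=(0.4374,-0.8992)
member 7 (3-5): L=2.9995, (cx,cy)=(0.9915,0.1300)
member 8 (4-5): L=3.7066, (cx,cy)=(0.4098,0.9122)
member 9 (4-6): L=3.1000, (cx,cy)=(1.0000,0.0000)
member 10 (5-6): L=3.7324, (cx,cy)=(0.4236,-0.9059)
solve A·x = −loads:
  F[0-1] = -667.7020 N (compression)
  F[0-2] = +4173.6405 N (tension)
  F[1-2] = +782.6705 N (tension)
  F[1-3] = -619.3179 N (compression)
  F[2-3] = -735.9546 N (compression)
  F[2-4] = +4773.2840 N (tension)
  F[3-4] = +527.7285 N (tension)
  F[3-5] = -1095.1334 N (compression)
  F[4-5] = +1377.9063 N (tension)
  F[4-6] = +521.1502 N (tension)
  F[5-6] = -1230.3194 N (compression)
  Rx@0 = -3918.3000 N
  Ry@0 = +616.9499 N
  Ry@6 = +1114.4901 N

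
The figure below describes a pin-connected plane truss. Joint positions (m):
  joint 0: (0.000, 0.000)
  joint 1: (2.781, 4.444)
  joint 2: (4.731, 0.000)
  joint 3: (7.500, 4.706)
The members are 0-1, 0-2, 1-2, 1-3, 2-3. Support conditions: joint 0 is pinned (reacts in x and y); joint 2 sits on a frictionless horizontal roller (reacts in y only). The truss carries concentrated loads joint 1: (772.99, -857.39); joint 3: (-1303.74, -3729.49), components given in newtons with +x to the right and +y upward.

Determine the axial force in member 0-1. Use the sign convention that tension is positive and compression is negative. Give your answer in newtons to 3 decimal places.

N=4 nodes, M=5 members, R=3 reactions → 2N=8, M+R=8
member 0 (0-1): L=5.2424, (cx,cy)=(0.5305,0.8477)
member 1 (0-2): L=4.7310, (cx,cy)=(1.0000,0.0000)
member 2 (1-2): L=4.8530, (cx,cy)=(0.4018,-0.9157)
member 3 (1-3): L=4.7263, (cx,cy)=(0.9985,0.0554)
member 4 (2-3): L=5.4602, (cx,cy)=(0.5071,0.8619)
solve A·x = −loads:
  F[0-1] = +1484.8209 N (tension)
  F[0-2] = -1318.4162 N (compression)
  F[1-2] = -2254.9961 N (compression)
  F[1-3] = +922.1812 N (tension)
  F[2-3] = -4386.5059 N (compression)
  Rx@0 = +530.7500 N
  Ry@0 = -1258.6799 N
  Ry@2 = +5845.5599 N

1484.821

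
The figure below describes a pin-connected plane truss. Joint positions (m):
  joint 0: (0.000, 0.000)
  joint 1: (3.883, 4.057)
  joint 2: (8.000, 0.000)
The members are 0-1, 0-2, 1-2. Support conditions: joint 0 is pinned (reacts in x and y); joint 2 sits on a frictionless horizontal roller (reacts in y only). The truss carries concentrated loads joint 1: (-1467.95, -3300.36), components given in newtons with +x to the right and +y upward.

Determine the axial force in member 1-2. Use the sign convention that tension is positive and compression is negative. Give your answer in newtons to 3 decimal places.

-1221.657

N=3 nodes, M=3 members, R=3 reactions → 2N=6, M+R=6
member 0 (0-1): L=5.6158, (cx,cy)=(0.6914,0.7224)
member 1 (0-2): L=8.0000, (cx,cy)=(1.0000,0.0000)
member 2 (1-2): L=5.7800, (cx,cy)=(0.7123,-0.7019)
solve A·x = −loads:
  F[0-1] = -3381.4832 N (compression)
  F[0-2] = +870.1596 N (tension)
  F[1-2] = -1221.6572 N (compression)
  Rx@0 = +1467.9500 N
  Ry@0 = +2442.8819 N
  Ry@2 = +857.4781 N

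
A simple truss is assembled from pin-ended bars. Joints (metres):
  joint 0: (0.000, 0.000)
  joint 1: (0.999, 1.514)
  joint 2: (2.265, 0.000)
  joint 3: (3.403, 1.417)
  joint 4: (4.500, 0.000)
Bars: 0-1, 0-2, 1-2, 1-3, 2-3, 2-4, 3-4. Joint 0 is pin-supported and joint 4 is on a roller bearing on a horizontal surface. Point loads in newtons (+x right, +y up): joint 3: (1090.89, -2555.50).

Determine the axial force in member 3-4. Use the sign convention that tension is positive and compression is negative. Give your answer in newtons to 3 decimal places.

N=5 nodes, M=7 members, R=3 reactions → 2N=10, M+R=10
member 0 (0-1): L=1.8139, (cx,cy)=(0.5508,0.8347)
member 1 (0-2): L=2.2650, (cx,cy)=(1.0000,0.0000)
member 2 (1-2): L=1.9736, (cx,cy)=(0.6415,-0.7671)
member 3 (1-3): L=2.4060, (cx,cy)=(0.9992,-0.0403)
member 4 (2-3): L=1.8174, (cx,cy)=(0.6262,0.7797)
member 5 (2-4): L=2.2350, (cx,cy)=(1.0000,0.0000)
member 6 (3-4): L=1.7920, (cx,cy)=(0.6122,-0.7907)
solve A·x = −loads:
  F[0-1] = -334.8208 N (compression)
  F[0-2] = +1275.2926 N (tension)
  F[1-2] = +387.0527 N (tension)
  F[1-3] = -433.0409 N (compression)
  F[2-3] = -380.8245 N (compression)
  F[2-4] = +1762.0398 N (tension)
  F[3-4] = -2878.3884 N (compression)
  Rx@0 = -1090.8900 N
  Ry@0 = +279.4650 N
  Ry@4 = +2276.0350 N

-2878.388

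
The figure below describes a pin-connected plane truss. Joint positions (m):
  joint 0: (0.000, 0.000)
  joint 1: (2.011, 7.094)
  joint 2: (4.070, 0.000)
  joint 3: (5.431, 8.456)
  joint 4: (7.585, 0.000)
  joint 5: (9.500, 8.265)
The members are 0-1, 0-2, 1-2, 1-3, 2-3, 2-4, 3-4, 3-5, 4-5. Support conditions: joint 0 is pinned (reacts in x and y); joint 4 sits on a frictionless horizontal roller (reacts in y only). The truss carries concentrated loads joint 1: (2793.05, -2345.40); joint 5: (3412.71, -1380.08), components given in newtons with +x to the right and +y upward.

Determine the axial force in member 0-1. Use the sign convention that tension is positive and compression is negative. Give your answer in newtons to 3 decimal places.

N=6 nodes, M=9 members, R=3 reactions → 2N=12, M+R=12
member 0 (0-1): L=7.3735, (cx,cy)=(0.2727,0.9621)
member 1 (0-2): L=4.0700, (cx,cy)=(1.0000,0.0000)
member 2 (1-2): L=7.3868, (cx,cy)=(0.2787,-0.9604)
member 3 (1-3): L=3.6812, (cx,cy)=(0.9290,0.3700)
member 4 (2-3): L=8.5648, (cx,cy)=(0.1589,0.9873)
member 5 (2-4): L=3.5150, (cx,cy)=(1.0000,0.0000)
member 6 (3-4): L=8.7260, (cx,cy)=(0.2468,-0.9691)
member 7 (3-5): L=4.0735, (cx,cy)=(0.9989,-0.0469)
member 8 (4-5): L=8.4840, (cx,cy)=(0.2257,0.9742)
solve A·x = −loads:
  F[0-1] = +5151.0495 N (tension)
  F[0-2] = +4800.9024 N (tension)
  F[1-2] = -7330.7886 N (compression)
  F[1-3] = +705.2504 N (tension)
  F[2-3] = +7130.8471 N (tension)
  F[2-4] = +1624.3734 N (tension)
  F[3-4] = -7713.1810 N (compression)
  F[3-5] = +3696.3822 N (tension)
  F[4-5] = -1238.7306 N (compression)
  Rx@0 = -6205.7600 N
  Ry@0 = -4955.7730 N
  Ry@4 = +8681.2530 N

5151.050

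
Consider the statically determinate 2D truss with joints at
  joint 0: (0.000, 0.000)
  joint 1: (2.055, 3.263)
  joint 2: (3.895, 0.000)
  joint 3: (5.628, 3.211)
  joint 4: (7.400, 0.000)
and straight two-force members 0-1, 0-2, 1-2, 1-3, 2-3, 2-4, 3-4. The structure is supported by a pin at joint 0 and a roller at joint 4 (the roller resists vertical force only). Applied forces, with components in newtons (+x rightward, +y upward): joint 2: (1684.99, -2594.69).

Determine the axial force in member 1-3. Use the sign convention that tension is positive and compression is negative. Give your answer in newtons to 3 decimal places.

-1479.303

N=5 nodes, M=7 members, R=3 reactions → 2N=10, M+R=10
member 0 (0-1): L=3.8562, (cx,cy)=(0.5329,0.8462)
member 1 (0-2): L=3.8950, (cx,cy)=(1.0000,0.0000)
member 2 (1-2): L=3.7460, (cx,cy)=(0.4912,-0.8711)
member 3 (1-3): L=3.5734, (cx,cy)=(0.9999,-0.0146)
member 4 (2-3): L=3.6488, (cx,cy)=(0.4749,0.8800)
member 5 (2-4): L=3.5050, (cx,cy)=(1.0000,0.0000)
member 6 (3-4): L=3.6675, (cx,cy)=(0.4832,-0.8755)
solve A·x = −loads:
  F[0-1] = -1452.3892 N (compression)
  F[0-2] = +2458.9821 N (tension)
  F[1-2] = +1435.6141 N (tension)
  F[1-3] = -1479.3026 N (compression)
  F[2-3] = +1527.4679 N (tension)
  F[2-4] = +753.6759 N (tension)
  F[3-4] = -1559.8765 N (compression)
  Rx@0 = -1684.9900 N
  Ry@0 = +1228.9714 N
  Ry@4 = +1365.7186 N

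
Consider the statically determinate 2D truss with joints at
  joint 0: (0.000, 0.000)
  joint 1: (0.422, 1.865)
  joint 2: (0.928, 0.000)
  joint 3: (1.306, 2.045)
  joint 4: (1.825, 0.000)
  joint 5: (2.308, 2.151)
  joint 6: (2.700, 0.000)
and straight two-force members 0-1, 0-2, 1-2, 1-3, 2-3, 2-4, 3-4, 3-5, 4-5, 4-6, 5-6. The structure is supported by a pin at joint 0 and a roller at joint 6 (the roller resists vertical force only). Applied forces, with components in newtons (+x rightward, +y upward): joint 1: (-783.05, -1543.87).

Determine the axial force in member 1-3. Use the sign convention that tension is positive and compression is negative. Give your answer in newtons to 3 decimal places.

N=7 nodes, M=11 members, R=3 reactions → 2N=14, M+R=14
member 0 (0-1): L=1.9121, (cx,cy)=(0.2207,0.9753)
member 1 (0-2): L=0.9280, (cx,cy)=(1.0000,0.0000)
member 2 (1-2): L=1.9324, (cx,cy)=(0.2618,-0.9651)
member 3 (1-3): L=0.9021, (cx,cy)=(0.9799,0.1995)
member 4 (2-3): L=2.0796, (cx,cy)=(0.1818,0.9833)
member 5 (2-4): L=0.8970, (cx,cy)=(1.0000,0.0000)
member 6 (3-4): L=2.1098, (cx,cy)=(0.2460,-0.9693)
member 7 (3-5): L=1.0076, (cx,cy)=(0.9945,0.1052)
member 8 (4-5): L=2.2046, (cx,cy)=(0.2191,0.9757)
member 9 (4-6): L=0.8750, (cx,cy)=(1.0000,0.0000)
member 10 (5-6): L=2.1864, (cx,cy)=(0.1793,-0.9838)
solve A·x = −loads:
  F[0-1] = -1890.0564 N (compression)
  F[0-2] = -365.9254 N (compression)
  F[1-2] = +367.3245 N (tension)
  F[1-3] = +275.2776 N (tension)
  F[2-3] = -360.5136 N (compression)
  F[2-4] = -204.2148 N (compression)
  F[3-4] = +322.7052 N (tension)
  F[3-5] = +125.5287 N (tension)
  F[4-5] = -320.5778 N (compression)
  F[4-6] = -54.5963 N (compression)
  F[5-6] = +304.5176 N (tension)
  Rx@0 = +783.0500 N
  Ry@0 = +1843.4534 N
  Ry@6 = -299.5834 N

275.278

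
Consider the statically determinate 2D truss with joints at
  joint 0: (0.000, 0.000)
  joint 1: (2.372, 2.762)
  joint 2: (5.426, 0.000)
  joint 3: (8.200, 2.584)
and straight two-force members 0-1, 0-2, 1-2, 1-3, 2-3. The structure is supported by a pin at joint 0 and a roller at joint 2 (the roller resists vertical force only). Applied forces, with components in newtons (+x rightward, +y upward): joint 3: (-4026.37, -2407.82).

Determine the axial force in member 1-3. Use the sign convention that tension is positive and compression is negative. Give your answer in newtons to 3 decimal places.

-1396.392

N=4 nodes, M=5 members, R=3 reactions → 2N=8, M+R=8
member 0 (0-1): L=3.6407, (cx,cy)=(0.6515,0.7586)
member 1 (0-2): L=5.4260, (cx,cy)=(1.0000,0.0000)
member 2 (1-2): L=4.1177, (cx,cy)=(0.7417,-0.6708)
member 3 (1-3): L=5.8307, (cx,cy)=(0.9995,-0.0305)
member 4 (2-3): L=3.7911, (cx,cy)=(0.7317,0.6816)
solve A·x = −loads:
  F[0-1] = -904.8891 N (compression)
  F[0-2] = -3436.8213 N (compression)
  F[1-2] = +1086.9902 N (tension)
  F[1-3] = -1396.3918 N (compression)
  F[2-3] = -3595.1231 N (compression)
  Rx@0 = +4026.3700 N
  Ry@0 = +686.4813 N
  Ry@2 = +1721.3387 N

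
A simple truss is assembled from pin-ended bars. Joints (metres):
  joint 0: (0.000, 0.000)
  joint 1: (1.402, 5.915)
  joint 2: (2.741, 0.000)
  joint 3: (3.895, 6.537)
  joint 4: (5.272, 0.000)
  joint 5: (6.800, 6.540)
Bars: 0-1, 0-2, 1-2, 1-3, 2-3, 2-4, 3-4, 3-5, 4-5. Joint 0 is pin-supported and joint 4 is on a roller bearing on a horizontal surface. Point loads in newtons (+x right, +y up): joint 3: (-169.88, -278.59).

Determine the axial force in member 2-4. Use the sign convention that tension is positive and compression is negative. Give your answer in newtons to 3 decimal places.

N=6 nodes, M=9 members, R=3 reactions → 2N=12, M+R=12
member 0 (0-1): L=6.0789, (cx,cy)=(0.2306,0.9730)
member 1 (0-2): L=2.7410, (cx,cy)=(1.0000,0.0000)
member 2 (1-2): L=6.0647, (cx,cy)=(0.2208,-0.9753)
member 3 (1-3): L=2.5694, (cx,cy)=(0.9703,0.2421)
member 4 (2-3): L=6.6381, (cx,cy)=(0.1738,0.9848)
member 5 (2-4): L=2.5310, (cx,cy)=(1.0000,0.0000)
member 6 (3-4): L=6.6805, (cx,cy)=(0.2061,-0.9785)
member 7 (3-5): L=2.9050, (cx,cy)=(1.0000,0.0010)
member 8 (4-5): L=6.7161, (cx,cy)=(0.2275,0.9738)
solve A·x = −loads:
  F[0-1] = -291.2597 N (compression)
  F[0-2] = -102.7055 N (compression)
  F[1-2] = +258.7785 N (tension)
  F[1-3] = -128.1202 N (compression)
  F[2-3] = -256.2950 N (compression)
  F[2-4] = -1.0148 N (compression)
  F[3-4] = +4.9232 N (tension)
  F[3-5] = +0.0000 N (tension)
  F[4-5] = +0.0000 N (tension)
  Rx@0 = +169.8800 N
  Ry@0 = +283.4074 N
  Ry@4 = -4.8174 N

-1.015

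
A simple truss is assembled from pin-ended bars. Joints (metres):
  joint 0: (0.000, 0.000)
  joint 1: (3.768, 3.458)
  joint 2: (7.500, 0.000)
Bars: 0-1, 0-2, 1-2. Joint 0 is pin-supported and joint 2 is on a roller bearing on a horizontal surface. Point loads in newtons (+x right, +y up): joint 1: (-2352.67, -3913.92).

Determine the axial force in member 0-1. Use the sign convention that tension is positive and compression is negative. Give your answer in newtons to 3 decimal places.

-4484.665

N=3 nodes, M=3 members, R=3 reactions → 2N=6, M+R=6
member 0 (0-1): L=5.1143, (cx,cy)=(0.7368,0.6761)
member 1 (0-2): L=7.5000, (cx,cy)=(1.0000,0.0000)
member 2 (1-2): L=5.0878, (cx,cy)=(0.7335,-0.6797)
solve A·x = −loads:
  F[0-1] = -4484.6653 N (compression)
  F[0-2] = +951.4719 N (tension)
  F[1-2] = -1297.1295 N (compression)
  Rx@0 = +2352.6700 N
  Ry@0 = +3032.3043 N
  Ry@2 = +881.6157 N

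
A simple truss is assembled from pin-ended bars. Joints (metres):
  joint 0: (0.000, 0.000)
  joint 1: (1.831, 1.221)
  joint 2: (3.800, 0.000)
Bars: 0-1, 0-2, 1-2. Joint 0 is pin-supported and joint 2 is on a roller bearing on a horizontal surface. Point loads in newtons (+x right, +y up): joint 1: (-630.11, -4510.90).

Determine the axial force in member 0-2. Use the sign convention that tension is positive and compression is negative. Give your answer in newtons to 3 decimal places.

3178.584

N=3 nodes, M=3 members, R=3 reactions → 2N=6, M+R=6
member 0 (0-1): L=2.2008, (cx,cy)=(0.8320,0.5548)
member 1 (0-2): L=3.8000, (cx,cy)=(1.0000,0.0000)
member 2 (1-2): L=2.3169, (cx,cy)=(0.8499,-0.5270)
solve A·x = −loads:
  F[0-1] = -4577.8652 N (compression)
  F[0-2] = +3178.5841 N (tension)
  F[1-2] = -3740.1260 N (compression)
  Rx@0 = +630.1100 N
  Ry@0 = +2539.8227 N
  Ry@2 = +1971.0773 N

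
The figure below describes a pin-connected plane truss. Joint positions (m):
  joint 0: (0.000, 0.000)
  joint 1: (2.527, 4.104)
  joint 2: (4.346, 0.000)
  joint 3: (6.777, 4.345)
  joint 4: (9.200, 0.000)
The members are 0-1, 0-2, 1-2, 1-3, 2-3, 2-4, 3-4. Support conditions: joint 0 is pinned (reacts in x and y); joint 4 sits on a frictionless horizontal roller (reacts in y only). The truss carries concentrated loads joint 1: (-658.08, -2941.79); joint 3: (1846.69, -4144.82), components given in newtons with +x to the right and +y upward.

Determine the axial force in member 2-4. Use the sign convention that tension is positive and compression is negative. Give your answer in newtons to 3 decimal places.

N=5 nodes, M=7 members, R=3 reactions → 2N=10, M+R=10
member 0 (0-1): L=4.8196, (cx,cy)=(0.5243,0.8515)
member 1 (0-2): L=4.3460, (cx,cy)=(1.0000,0.0000)
member 2 (1-2): L=4.4891, (cx,cy)=(0.4052,-0.9142)
member 3 (1-3): L=4.2568, (cx,cy)=(0.9984,0.0566)
member 4 (2-3): L=4.9788, (cx,cy)=(0.4883,0.8727)
member 5 (2-4): L=4.8540, (cx,cy)=(1.0000,0.0000)
member 6 (3-4): L=4.9749, (cx,cy)=(0.4870,-0.8734)
solve A·x = −loads:
  F[0-1] = -3108.2872 N (compression)
  F[0-2] = +2818.3389 N (tension)
  F[1-2] = -373.5698 N (compression)
  F[1-3] = -821.5932 N (compression)
  F[2-3] = +391.3474 N (tension)
  F[2-4] = +2475.8834 N (tension)
  F[3-4] = -5083.5134 N (compression)
  Rx@0 = -1188.6100 N
  Ry@0 = +2646.7778 N
  Ry@4 = +4439.8322 N

2475.883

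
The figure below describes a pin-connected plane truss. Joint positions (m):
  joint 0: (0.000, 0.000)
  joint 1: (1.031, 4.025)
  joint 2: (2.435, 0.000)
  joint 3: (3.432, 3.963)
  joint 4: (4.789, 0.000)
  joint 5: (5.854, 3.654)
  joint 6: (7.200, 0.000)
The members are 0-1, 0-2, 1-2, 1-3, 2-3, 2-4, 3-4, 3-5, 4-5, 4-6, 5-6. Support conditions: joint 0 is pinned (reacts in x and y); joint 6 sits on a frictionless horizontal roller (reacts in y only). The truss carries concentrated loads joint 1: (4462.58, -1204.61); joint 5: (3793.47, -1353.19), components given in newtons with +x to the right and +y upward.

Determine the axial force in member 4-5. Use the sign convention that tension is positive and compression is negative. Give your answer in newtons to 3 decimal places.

N=7 nodes, M=11 members, R=3 reactions → 2N=14, M+R=14
member 0 (0-1): L=4.1549, (cx,cy)=(0.2481,0.9687)
member 1 (0-2): L=2.4350, (cx,cy)=(1.0000,0.0000)
member 2 (1-2): L=4.2628, (cx,cy)=(0.3294,-0.9442)
member 3 (1-3): L=2.4018, (cx,cy)=(0.9997,-0.0258)
member 4 (2-3): L=4.0865, (cx,cy)=(0.2440,0.9698)
member 5 (2-4): L=2.3540, (cx,cy)=(1.0000,0.0000)
member 6 (3-4): L=4.1889, (cx,cy)=(0.3240,-0.9461)
member 7 (3-5): L=2.4416, (cx,cy)=(0.9920,-0.1266)
member 8 (4-5): L=3.8060, (cx,cy)=(0.2798,0.9601)
member 9 (4-6): L=2.4110, (cx,cy)=(1.0000,0.0000)
member 10 (5-6): L=3.8940, (cx,cy)=(0.3457,-0.9384)
solve A·x = −loads:
  F[0-1] = +3236.0115 N (tension)
  F[0-2] = +7453.0728 N (tension)
  F[1-2] = -4536.6165 N (compression)
  F[1-3] = -2166.1557 N (compression)
  F[2-3] = +4416.9712 N (tension)
  F[2-4] = +4881.2741 N (tension)
  F[3-4] = -4642.8976 N (compression)
  F[3-5] = +419.6460 N (tension)
  F[4-5] = +4575.2919 N (tension)
  F[4-6] = +2096.9473 N (tension)
  F[5-6] = -6066.5420 N (compression)
  Rx@0 = -8256.0500 N
  Ry@0 = -3134.8043 N
  Ry@6 = +5692.6043 N

4575.292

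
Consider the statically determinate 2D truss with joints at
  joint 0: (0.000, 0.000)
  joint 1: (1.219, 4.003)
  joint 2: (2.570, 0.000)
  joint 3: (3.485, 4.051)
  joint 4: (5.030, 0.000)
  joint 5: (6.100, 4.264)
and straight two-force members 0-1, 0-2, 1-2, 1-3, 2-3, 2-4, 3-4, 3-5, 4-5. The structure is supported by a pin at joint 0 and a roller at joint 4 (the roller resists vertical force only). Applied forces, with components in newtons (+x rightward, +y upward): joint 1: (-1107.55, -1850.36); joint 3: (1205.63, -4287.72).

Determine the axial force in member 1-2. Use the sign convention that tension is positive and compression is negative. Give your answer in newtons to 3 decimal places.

823.162

N=6 nodes, M=9 members, R=3 reactions → 2N=12, M+R=12
member 0 (0-1): L=4.1845, (cx,cy)=(0.2913,0.9566)
member 1 (0-2): L=2.5700, (cx,cy)=(1.0000,0.0000)
member 2 (1-2): L=4.2248, (cx,cy)=(0.3198,-0.9475)
member 3 (1-3): L=2.2665, (cx,cy)=(0.9998,0.0212)
member 4 (2-3): L=4.1531, (cx,cy)=(0.2203,0.9754)
member 5 (2-4): L=2.4600, (cx,cy)=(1.0000,0.0000)
member 6 (3-4): L=4.3356, (cx,cy)=(0.3564,-0.9344)
member 7 (3-5): L=2.6237, (cx,cy)=(0.9967,0.0812)
member 8 (4-5): L=4.3962, (cx,cy)=(0.2434,0.9699)
solve A·x = −loads:
  F[0-1] = -2748.5898 N (compression)
  F[0-2] = +898.7820 N (tension)
  F[1-2] = +823.1624 N (tension)
  F[1-3] = +43.6302 N (tension)
  F[2-3] = -799.5885 N (compression)
  F[2-4] = +1338.1749 N (tension)
  F[3-4] = -3755.2245 N (compression)
  F[3-5] = -0.0000 N (compression)
  F[4-5] = -0.0000 N (compression)
  Rx@0 = -98.0800 N
  Ry@0 = +2629.3767 N
  Ry@4 = +3508.7033 N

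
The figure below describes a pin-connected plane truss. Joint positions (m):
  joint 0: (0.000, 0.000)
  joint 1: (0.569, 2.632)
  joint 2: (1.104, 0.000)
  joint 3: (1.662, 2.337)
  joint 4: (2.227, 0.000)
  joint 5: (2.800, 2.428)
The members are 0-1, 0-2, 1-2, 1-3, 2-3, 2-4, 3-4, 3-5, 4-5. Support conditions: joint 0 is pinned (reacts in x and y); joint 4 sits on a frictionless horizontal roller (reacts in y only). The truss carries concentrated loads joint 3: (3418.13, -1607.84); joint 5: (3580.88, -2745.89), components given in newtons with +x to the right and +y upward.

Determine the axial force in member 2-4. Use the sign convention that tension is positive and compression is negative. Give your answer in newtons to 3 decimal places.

1459.271

N=6 nodes, M=9 members, R=3 reactions → 2N=12, M+R=12
member 0 (0-1): L=2.6928, (cx,cy)=(0.2113,0.9774)
member 1 (0-2): L=1.1040, (cx,cy)=(1.0000,0.0000)
member 2 (1-2): L=2.6858, (cx,cy)=(0.1992,-0.9800)
member 3 (1-3): L=1.1321, (cx,cy)=(0.9655,-0.2606)
member 4 (2-3): L=2.4027, (cx,cy)=(0.2322,0.9727)
member 5 (2-4): L=1.1230, (cx,cy)=(1.0000,0.0000)
member 6 (3-4): L=2.4043, (cx,cy)=(0.2350,-0.9720)
member 7 (3-5): L=1.1416, (cx,cy)=(0.9968,0.0797)
member 8 (4-5): L=2.4947, (cx,cy)=(0.2297,0.9733)
solve A·x = −loads:
  F[0-1] = +7969.5827 N (tension)
  F[0-2] = +5315.0051 N (tension)
  F[1-2] = -8901.0631 N (compression)
  F[1-3] = +3580.7455 N (tension)
  F[2-3] = +8967.8804 N (tension)
  F[2-4] = +1459.2713 N (tension)
  F[3-4] = -9313.6130 N (compression)
  F[3-5] = +4324.0002 N (tension)
  F[4-5] = -3175.4552 N (compression)
  Rx@0 = -6999.0100 N
  Ry@0 = -7789.6326 N
  Ry@4 = +12143.3626 N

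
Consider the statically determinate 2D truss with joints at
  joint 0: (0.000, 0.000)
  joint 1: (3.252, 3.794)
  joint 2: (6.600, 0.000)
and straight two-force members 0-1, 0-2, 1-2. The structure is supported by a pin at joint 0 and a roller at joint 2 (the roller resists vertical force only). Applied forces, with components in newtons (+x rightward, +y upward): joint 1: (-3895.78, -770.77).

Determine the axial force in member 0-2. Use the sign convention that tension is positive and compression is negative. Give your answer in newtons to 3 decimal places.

N=3 nodes, M=3 members, R=3 reactions → 2N=6, M+R=6
member 0 (0-1): L=4.9970, (cx,cy)=(0.6508,0.7593)
member 1 (0-2): L=6.6000, (cx,cy)=(1.0000,0.0000)
member 2 (1-2): L=5.0600, (cx,cy)=(0.6617,-0.7498)
solve A·x = −loads:
  F[0-1] = -3464.5386 N (compression)
  F[0-2] = -1641.0881 N (compression)
  F[1-2] = +2480.2558 N (tension)
  Rx@0 = +3895.7800 N
  Ry@0 = +2630.4738 N
  Ry@2 = -1859.7038 N

-1641.088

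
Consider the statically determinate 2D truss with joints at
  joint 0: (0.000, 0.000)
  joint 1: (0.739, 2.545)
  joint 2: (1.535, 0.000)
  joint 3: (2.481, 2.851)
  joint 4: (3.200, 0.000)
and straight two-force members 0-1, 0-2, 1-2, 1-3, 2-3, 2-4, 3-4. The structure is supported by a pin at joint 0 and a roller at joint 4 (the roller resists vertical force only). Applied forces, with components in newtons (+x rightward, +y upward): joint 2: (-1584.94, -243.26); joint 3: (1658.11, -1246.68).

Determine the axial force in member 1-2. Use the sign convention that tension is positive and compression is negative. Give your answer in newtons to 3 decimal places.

-1009.075

N=5 nodes, M=7 members, R=3 reactions → 2N=10, M+R=10
member 0 (0-1): L=2.6501, (cx,cy)=(0.2789,0.9603)
member 1 (0-2): L=1.5350, (cx,cy)=(1.0000,0.0000)
member 2 (1-2): L=2.6666, (cx,cy)=(0.2985,-0.9544)
member 3 (1-3): L=1.7687, (cx,cy)=(0.9849,0.1730)
member 4 (2-3): L=3.0039, (cx,cy)=(0.3149,0.9491)
member 5 (2-4): L=1.6650, (cx,cy)=(1.0000,0.0000)
member 6 (3-4): L=2.9403, (cx,cy)=(0.2445,-0.9696)
solve A·x = −loads:
  F[0-1] = +1114.8087 N (tension)
  F[0-2] = -237.7001 N (compression)
  F[1-2] = -1009.0753 N (compression)
  F[1-3] = +621.4607 N (tension)
  F[2-3] = +1271.0028 N (tension)
  F[2-4] = +645.7452 N (tension)
  F[3-4] = -2640.6986 N (compression)
  Rx@0 = -73.1700 N
  Ry@0 = -1070.5877 N
  Ry@4 = +2560.5277 N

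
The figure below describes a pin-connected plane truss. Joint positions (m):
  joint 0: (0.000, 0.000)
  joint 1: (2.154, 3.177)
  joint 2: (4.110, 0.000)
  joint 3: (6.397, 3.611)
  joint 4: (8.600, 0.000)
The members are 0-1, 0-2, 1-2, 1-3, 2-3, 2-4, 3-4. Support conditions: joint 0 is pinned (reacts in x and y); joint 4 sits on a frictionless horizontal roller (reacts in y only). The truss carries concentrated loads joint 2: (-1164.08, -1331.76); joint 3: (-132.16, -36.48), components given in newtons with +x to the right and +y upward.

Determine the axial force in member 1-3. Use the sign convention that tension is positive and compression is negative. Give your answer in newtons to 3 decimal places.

N=5 nodes, M=7 members, R=3 reactions → 2N=10, M+R=10
member 0 (0-1): L=3.8384, (cx,cy)=(0.5612,0.8277)
member 1 (0-2): L=4.1100, (cx,cy)=(1.0000,0.0000)
member 2 (1-2): L=3.7309, (cx,cy)=(0.5243,-0.8515)
member 3 (1-3): L=4.2651, (cx,cy)=(0.9948,0.1018)
member 4 (2-3): L=4.2743, (cx,cy)=(0.5351,0.8448)
member 5 (2-4): L=4.4900, (cx,cy)=(1.0000,0.0000)
member 6 (3-4): L=4.2300, (cx,cy)=(0.5208,-0.8537)
solve A·x = −loads:
  F[0-1] = -918.3795 N (compression)
  F[0-2] = -780.8670 N (compression)
  F[1-2] = +781.5334 N (tension)
  F[1-3] = -929.9397 N (compression)
  F[2-3] = +788.6301 N (tension)
  F[2-4] = +370.9903 N (tension)
  F[3-4] = -712.3344 N (compression)
  Rx@0 = +1296.2400 N
  Ry@0 = +760.1393 N
  Ry@4 = +608.1007 N

-929.940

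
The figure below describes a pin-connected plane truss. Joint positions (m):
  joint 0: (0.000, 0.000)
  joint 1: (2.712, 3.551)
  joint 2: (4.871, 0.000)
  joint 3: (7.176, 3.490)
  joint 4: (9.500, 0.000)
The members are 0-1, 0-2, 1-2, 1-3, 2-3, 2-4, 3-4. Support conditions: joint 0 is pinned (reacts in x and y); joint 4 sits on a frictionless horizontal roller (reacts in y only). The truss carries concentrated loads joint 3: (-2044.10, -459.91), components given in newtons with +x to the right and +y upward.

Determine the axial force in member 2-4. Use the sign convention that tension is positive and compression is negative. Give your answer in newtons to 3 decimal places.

N=5 nodes, M=7 members, R=3 reactions → 2N=10, M+R=10
member 0 (0-1): L=4.4682, (cx,cy)=(0.6070,0.7947)
member 1 (0-2): L=4.8710, (cx,cy)=(1.0000,0.0000)
member 2 (1-2): L=4.1558, (cx,cy)=(0.5195,-0.8545)
member 3 (1-3): L=4.4644, (cx,cy)=(0.9999,-0.0137)
member 4 (2-3): L=4.1825, (cx,cy)=(0.5511,0.8344)
member 5 (2-4): L=4.6290, (cx,cy)=(1.0000,0.0000)
member 6 (3-4): L=4.1930, (cx,cy)=(0.5543,-0.8323)
solve A·x = −loads:
  F[0-1] = -1086.4616 N (compression)
  F[0-2] = -1384.6614 N (compression)
  F[1-2] = +1029.6132 N (tension)
  F[1-3] = -1194.4463 N (compression)
  F[2-3] = -1054.3282 N (compression)
  F[2-4] = -268.7159 N (compression)
  F[3-4] = +484.8193 N (tension)
  Rx@0 = +2044.1000 N
  Ry@0 = +863.4463 N
  Ry@4 = -403.5363 N

-268.716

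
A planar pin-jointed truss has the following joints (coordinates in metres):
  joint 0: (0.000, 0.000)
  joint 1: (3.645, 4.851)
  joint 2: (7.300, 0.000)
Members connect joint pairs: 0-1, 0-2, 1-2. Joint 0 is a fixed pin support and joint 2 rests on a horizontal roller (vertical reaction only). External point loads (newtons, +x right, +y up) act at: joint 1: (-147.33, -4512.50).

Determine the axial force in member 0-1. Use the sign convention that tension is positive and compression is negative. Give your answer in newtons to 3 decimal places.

N=3 nodes, M=3 members, R=3 reactions → 2N=6, M+R=6
member 0 (0-1): L=6.0678, (cx,cy)=(0.6007,0.7995)
member 1 (0-2): L=7.3000, (cx,cy)=(1.0000,0.0000)
member 2 (1-2): L=6.0738, (cx,cy)=(0.6018,-0.7987)
solve A·x = −loads:
  F[0-1] = -2948.5249 N (compression)
  F[0-2] = +1623.8834 N (tension)
  F[1-2] = -2698.5410 N (compression)
  Rx@0 = +147.3300 N
  Ry@0 = +2357.2446 N
  Ry@2 = +2155.2554 N

-2948.525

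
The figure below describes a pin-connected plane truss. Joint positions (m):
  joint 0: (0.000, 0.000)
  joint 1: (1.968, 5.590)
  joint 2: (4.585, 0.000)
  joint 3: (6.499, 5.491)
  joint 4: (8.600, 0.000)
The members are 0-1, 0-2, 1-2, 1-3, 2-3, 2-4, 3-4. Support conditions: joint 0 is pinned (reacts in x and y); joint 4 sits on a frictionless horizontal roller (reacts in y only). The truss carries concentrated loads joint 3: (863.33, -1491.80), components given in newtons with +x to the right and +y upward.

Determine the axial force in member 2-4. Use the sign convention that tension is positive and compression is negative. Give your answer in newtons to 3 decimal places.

N=5 nodes, M=7 members, R=3 reactions → 2N=10, M+R=10
member 0 (0-1): L=5.9263, (cx,cy)=(0.3321,0.9433)
member 1 (0-2): L=4.5850, (cx,cy)=(1.0000,0.0000)
member 2 (1-2): L=6.1723, (cx,cy)=(0.4240,-0.9057)
member 3 (1-3): L=4.5321, (cx,cy)=(0.9998,-0.0218)
member 4 (2-3): L=5.8150, (cx,cy)=(0.3291,0.9443)
member 5 (2-4): L=4.0150, (cx,cy)=(1.0000,0.0000)
member 6 (3-4): L=5.8792, (cx,cy)=(0.3574,-0.9340)
solve A·x = −loads:
  F[0-1] = +198.0128 N (tension)
  F[0-2] = +797.5742 N (tension)
  F[1-2] = -209.9648 N (compression)
  F[1-3] = +154.8166 N (tension)
  F[2-3] = +201.3789 N (tension)
  F[2-4] = +642.2670 N (tension)
  F[3-4] = -1797.2546 N (compression)
  Rx@0 = -863.3300 N
  Ry@0 = -186.7760 N
  Ry@4 = +1678.5760 N

642.267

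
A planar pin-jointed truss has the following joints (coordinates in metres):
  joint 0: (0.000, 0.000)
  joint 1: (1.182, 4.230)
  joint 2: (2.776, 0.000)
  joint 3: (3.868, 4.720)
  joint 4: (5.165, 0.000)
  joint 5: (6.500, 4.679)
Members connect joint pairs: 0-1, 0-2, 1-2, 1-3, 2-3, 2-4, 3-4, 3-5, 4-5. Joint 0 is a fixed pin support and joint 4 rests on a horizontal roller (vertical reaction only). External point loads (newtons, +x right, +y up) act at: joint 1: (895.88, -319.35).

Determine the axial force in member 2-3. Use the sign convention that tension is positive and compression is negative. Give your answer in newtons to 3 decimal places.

N=6 nodes, M=9 members, R=3 reactions → 2N=12, M+R=12
member 0 (0-1): L=4.3920, (cx,cy)=(0.2691,0.9631)
member 1 (0-2): L=2.7760, (cx,cy)=(1.0000,0.0000)
member 2 (1-2): L=4.5204, (cx,cy)=(0.3526,-0.9358)
member 3 (1-3): L=2.7303, (cx,cy)=(0.9838,0.1795)
member 4 (2-3): L=4.8447, (cx,cy)=(0.2254,0.9743)
member 5 (2-4): L=2.3890, (cx,cy)=(1.0000,0.0000)
member 6 (3-4): L=4.8950, (cx,cy)=(0.2650,-0.9643)
member 7 (3-5): L=2.6323, (cx,cy)=(0.9999,-0.0156)
member 8 (4-5): L=4.8657, (cx,cy)=(0.2744,0.9616)
solve A·x = −loads:
  F[0-1] = +506.1074 N (tension)
  F[0-2] = +759.6748 N (tension)
  F[1-2] = -945.2825 N (compression)
  F[1-3] = -433.3798 N (compression)
  F[2-3] = +907.9264 N (tension)
  F[2-4] = +221.6949 N (tension)
  F[3-4] = -836.6902 N (compression)
  F[3-5] = +0.0000 N (tension)
  F[4-5] = -0.0000 N (compression)
  Rx@0 = -895.8800 N
  Ry@0 = -487.4349 N
  Ry@4 = +806.7849 N

907.926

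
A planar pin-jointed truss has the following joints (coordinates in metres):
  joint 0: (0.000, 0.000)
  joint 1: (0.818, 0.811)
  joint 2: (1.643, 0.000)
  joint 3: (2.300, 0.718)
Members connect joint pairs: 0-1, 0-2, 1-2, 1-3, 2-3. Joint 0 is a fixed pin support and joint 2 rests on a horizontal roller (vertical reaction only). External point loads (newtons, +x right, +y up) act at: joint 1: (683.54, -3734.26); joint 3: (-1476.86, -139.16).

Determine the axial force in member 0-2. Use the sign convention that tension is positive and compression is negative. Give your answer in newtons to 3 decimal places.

N=4 nodes, M=5 members, R=3 reactions → 2N=8, M+R=8
member 0 (0-1): L=1.1519, (cx,cy)=(0.7101,0.7041)
member 1 (0-2): L=1.6430, (cx,cy)=(1.0000,0.0000)
member 2 (1-2): L=1.1569, (cx,cy)=(0.7131,-0.7010)
member 3 (1-3): L=1.4849, (cx,cy)=(0.9980,-0.0626)
member 4 (2-3): L=0.9732, (cx,cy)=(0.6751,0.7378)
solve A·x = −loads:
  F[0-1] = -3021.6555 N (compression)
  F[0-2] = +1352.4746 N (tension)
  F[1-2] = -2177.8524 N (compression)
  F[1-3] = -1278.7494 N (compression)
  F[2-3] = -297.1841 N (compression)
  Rx@0 = +793.3200 N
  Ry@0 = +2127.4321 N
  Ry@2 = +1745.9879 N

1352.475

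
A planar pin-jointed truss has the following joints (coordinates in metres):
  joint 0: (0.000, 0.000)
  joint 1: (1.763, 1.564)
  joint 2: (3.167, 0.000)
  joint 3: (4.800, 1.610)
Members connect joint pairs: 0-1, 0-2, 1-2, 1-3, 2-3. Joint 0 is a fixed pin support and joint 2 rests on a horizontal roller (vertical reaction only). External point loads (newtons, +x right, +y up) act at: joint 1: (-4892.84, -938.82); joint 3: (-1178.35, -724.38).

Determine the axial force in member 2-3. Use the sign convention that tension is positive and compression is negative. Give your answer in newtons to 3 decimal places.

N=4 nodes, M=5 members, R=3 reactions → 2N=8, M+R=8
member 0 (0-1): L=2.3567, (cx,cy)=(0.7481,0.6636)
member 1 (0-2): L=3.1670, (cx,cy)=(1.0000,0.0000)
member 2 (1-2): L=2.1017, (cx,cy)=(0.6680,-0.7441)
member 3 (1-3): L=3.0373, (cx,cy)=(0.9999,0.0151)
member 4 (2-3): L=2.2932, (cx,cy)=(0.7121,0.7021)
solve A·x = −loads:
  F[0-1] = -4608.0403 N (compression)
  F[0-2] = -2624.0789 N (compression)
  F[1-2] = +2838.6550 N (tension)
  F[1-3] = -450.5950 N (compression)
  F[2-3] = -1022.0513 N (compression)
  Rx@0 = +6071.1900 N
  Ry@0 = +3058.0158 N
  Ry@2 = -1394.8158 N

-1022.051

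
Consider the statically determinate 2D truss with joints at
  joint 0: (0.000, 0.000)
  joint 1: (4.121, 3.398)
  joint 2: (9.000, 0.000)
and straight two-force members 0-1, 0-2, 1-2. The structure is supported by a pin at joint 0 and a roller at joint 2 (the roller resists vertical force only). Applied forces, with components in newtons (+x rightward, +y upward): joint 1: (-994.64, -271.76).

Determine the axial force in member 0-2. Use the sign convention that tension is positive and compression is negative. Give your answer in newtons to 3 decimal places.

-360.535

N=3 nodes, M=3 members, R=3 reactions → 2N=6, M+R=6
member 0 (0-1): L=5.3413, (cx,cy)=(0.7715,0.6362)
member 1 (0-2): L=9.0000, (cx,cy)=(1.0000,0.0000)
member 2 (1-2): L=5.9457, (cx,cy)=(0.8206,-0.5715)
solve A·x = −loads:
  F[0-1] = -821.8685 N (compression)
  F[0-2] = -360.5348 N (compression)
  F[1-2] = +439.3570 N (tension)
  Rx@0 = +994.6400 N
  Ry@0 = +522.8560 N
  Ry@2 = -251.0960 N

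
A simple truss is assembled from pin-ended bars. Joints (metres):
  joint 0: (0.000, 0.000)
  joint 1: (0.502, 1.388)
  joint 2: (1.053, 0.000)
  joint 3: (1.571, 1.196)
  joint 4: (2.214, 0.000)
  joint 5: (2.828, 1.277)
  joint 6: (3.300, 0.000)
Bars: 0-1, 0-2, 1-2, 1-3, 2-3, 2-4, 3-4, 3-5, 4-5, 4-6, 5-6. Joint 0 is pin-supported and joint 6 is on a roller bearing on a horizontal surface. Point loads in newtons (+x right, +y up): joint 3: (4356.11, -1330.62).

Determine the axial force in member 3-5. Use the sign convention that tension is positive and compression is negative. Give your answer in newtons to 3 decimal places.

N=7 nodes, M=11 members, R=3 reactions → 2N=14, M+R=14
member 0 (0-1): L=1.4760, (cx,cy)=(0.3401,0.9404)
member 1 (0-2): L=1.0530, (cx,cy)=(1.0000,0.0000)
member 2 (1-2): L=1.4934, (cx,cy)=(0.3690,-0.9294)
member 3 (1-3): L=1.0861, (cx,cy)=(0.9843,-0.1768)
member 4 (2-3): L=1.3034, (cx,cy)=(0.3974,0.9176)
member 5 (2-4): L=1.1610, (cx,cy)=(1.0000,0.0000)
member 6 (3-4): L=1.3579, (cx,cy)=(0.4735,-0.8808)
member 7 (3-5): L=1.2596, (cx,cy)=(0.9979,0.0643)
member 8 (4-5): L=1.4169, (cx,cy)=(0.4333,0.9012)
member 9 (4-6): L=1.0860, (cx,cy)=(1.0000,0.0000)
member 10 (5-6): L=1.3614, (cx,cy)=(0.3467,-0.9380)
solve A·x = −loads:
  F[0-1] = +937.4833 N (tension)
  F[0-2] = +4037.2620 N (tension)
  F[1-2] = -1087.6861 N (compression)
  F[1-3] = +731.6896 N (tension)
  F[2-3] = +1101.6883 N (tension)
  F[2-4] = +3198.0943 N (tension)
  F[3-4] = -2653.7024 N (compression)
  F[3-5] = -1945.5165 N (compression)
  F[4-5] = +2593.4630 N (tension)
  F[4-6] = +817.6709 N (tension)
  F[5-6] = -2358.4918 N (compression)
  Rx@0 = -4356.1100 N
  Ry@0 = -881.5956 N
  Ry@6 = +2212.2156 N

-1945.517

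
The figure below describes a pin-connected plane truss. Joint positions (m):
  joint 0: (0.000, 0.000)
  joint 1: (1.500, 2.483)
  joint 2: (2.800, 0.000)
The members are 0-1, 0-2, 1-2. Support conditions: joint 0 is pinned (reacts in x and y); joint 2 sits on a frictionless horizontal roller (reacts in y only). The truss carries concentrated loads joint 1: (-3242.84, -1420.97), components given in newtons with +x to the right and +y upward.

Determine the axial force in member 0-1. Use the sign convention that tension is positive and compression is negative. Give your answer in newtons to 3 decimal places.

N=3 nodes, M=3 members, R=3 reactions → 2N=6, M+R=6
member 0 (0-1): L=2.9009, (cx,cy)=(0.5171,0.8559)
member 1 (0-2): L=2.8000, (cx,cy)=(1.0000,0.0000)
member 2 (1-2): L=2.8027, (cx,cy)=(0.4638,-0.8859)
solve A·x = −loads:
  F[0-1] = -4130.4874 N (compression)
  F[0-2] = -1107.0525 N (compression)
  F[1-2] = +2386.7446 N (tension)
  Rx@0 = +3242.8400 N
  Ry@0 = +3535.4403 N
  Ry@2 = -2114.4703 N

-4130.487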